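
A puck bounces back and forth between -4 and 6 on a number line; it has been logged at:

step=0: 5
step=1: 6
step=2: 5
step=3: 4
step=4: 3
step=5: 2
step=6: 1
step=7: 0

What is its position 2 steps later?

-2

The value travels 1 per step and bounces off the walls at -4 and 6.
  step 8: 0 → -1
  step 9: -1 → -2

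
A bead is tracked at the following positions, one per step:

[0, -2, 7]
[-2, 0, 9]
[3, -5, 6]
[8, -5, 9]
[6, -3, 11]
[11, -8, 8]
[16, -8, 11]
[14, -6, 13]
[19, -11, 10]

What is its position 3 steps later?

[27, -14, 12]

Step-to-step displacements: [-2, +2, +2], [+5, -5, -3], [+5, +0, +3], [-2, +2, +2], [+5, -5, -3], [+5, +0, +3], [-2, +2, +2], [+5, -5, -3] — a repeating cycle of length 3.
step 9: apply [+5, +0, +3] → [24, -11, 13]
step 10: apply [-2, +2, +2] → [22, -9, 15]
step 11: apply [+5, -5, -3] → [27, -14, 12]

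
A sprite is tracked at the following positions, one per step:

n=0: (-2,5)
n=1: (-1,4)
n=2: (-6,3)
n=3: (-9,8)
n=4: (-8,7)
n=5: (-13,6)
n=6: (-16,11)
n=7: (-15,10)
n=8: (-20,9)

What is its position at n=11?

The moves between consecutive positions are (+1,-1), (-5,-1), (-3,+5), (+1,-1), (-5,-1), (-3,+5), (+1,-1), (-5,-1); they repeat the 3-cycle [(+1,-1), (-5,-1), (-3,+5)].
step 9: apply (-3,+5) → (-23,14)
step 10: apply (+1,-1) → (-22,13)
step 11: apply (-5,-1) → (-27,12)

(-27,12)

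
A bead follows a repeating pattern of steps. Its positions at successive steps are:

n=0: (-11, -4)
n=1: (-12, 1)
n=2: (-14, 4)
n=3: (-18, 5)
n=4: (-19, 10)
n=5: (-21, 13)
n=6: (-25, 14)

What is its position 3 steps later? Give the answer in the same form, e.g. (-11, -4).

(-32, 23)

The moves between consecutive positions are (-1, +5), (-2, +3), (-4, +1), (-1, +5), (-2, +3), (-4, +1); they repeat the 3-cycle [(-1, +5), (-2, +3), (-4, +1)].
step 7: apply (-1, +5) → (-26, 19)
step 8: apply (-2, +3) → (-28, 22)
step 9: apply (-4, +1) → (-32, 23)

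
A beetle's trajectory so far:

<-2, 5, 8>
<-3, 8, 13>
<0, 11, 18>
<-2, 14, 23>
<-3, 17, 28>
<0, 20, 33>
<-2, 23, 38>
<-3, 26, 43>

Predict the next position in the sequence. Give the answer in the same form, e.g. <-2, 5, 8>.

First: cycles through -2, -3, 0 every 3 steps. Step 8 lands at position 2 of the cycle → 0.
Second: linear, +3 per step → 29 at step 8.
Third: linear, +5 per step → 48 at step 8.

<0, 29, 48>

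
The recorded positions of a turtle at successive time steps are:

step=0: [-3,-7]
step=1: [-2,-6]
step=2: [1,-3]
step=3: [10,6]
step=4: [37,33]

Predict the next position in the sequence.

[118,114]

Consecutive displacements [+1,+1], [+3,+3], [+9,+9], [+27,+27] scale by a factor of 3 each step.
step 5: [37,33] + [+81,+81] → [118,114]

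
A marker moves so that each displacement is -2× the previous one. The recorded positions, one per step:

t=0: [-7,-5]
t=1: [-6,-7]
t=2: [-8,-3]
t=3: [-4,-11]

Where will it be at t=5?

[4,-27]

The jumps are [+1,-2], [-2,+4], [+4,-8] — a geometric progression with ratio -2.
step 4: [-4,-11] + [-8,+16] → [-12,5]
step 5: [-12,5] + [+16,-32] → [4,-27]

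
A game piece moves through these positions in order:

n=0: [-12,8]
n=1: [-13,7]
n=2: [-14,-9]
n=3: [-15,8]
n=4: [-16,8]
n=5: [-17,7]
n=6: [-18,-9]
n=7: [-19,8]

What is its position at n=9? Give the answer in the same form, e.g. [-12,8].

The first coordinate changes by -1 each step, so at step 9 it is -12 + 9·(-1) = -21.
The second coordinate repeats the cycle [8, 7, -9, 8] with period 4; step 9 mod 4 = 1, giving 7.

[-21,7]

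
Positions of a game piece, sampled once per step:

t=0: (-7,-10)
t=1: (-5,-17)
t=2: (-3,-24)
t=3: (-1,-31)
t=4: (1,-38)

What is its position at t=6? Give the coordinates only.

(5,-52)

Constant displacement of (+2,-7) per step.
step 5: (1,-38) + (+2,-7) → (3,-45)
step 6: (3,-45) + (+2,-7) → (5,-52)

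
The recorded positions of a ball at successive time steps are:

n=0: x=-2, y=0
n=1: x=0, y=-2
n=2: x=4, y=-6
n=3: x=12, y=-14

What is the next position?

Step-to-step displacements: (+2, -2), (+4, -4), (+8, -8); each is 2× the previous.
step 4: x=12, y=-14 + (+16, -16) → x=28, y=-30

x=28, y=-30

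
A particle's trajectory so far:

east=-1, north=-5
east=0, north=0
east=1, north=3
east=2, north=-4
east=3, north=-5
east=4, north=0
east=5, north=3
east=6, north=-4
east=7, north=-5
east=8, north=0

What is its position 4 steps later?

east=12, north=0

East: linear, +1 per step → 12 at step 13.
North: cycles through -5, 0, 3, -4 every 4 steps. Step 13 lands at position 1 of the cycle → 0.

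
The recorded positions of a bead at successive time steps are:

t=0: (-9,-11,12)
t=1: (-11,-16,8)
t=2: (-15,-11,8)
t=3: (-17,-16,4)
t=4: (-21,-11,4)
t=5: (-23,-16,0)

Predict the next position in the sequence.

Differencing gives (-2,-5,-4), (-4,+5,+0), (-2,-5,-4), (-4,+5,+0), (-2,-5,-4). This is the pattern (-2,-5,-4), (-4,+5,+0) repeated.
step 6: apply (-4,+5,+0) → (-27,-11,0)

(-27,-11,0)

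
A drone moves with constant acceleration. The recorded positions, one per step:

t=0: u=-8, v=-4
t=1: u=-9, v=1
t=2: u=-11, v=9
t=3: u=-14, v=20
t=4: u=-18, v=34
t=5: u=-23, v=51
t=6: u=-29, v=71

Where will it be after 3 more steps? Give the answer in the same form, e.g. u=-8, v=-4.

u=-53, v=149

Taking differences between consecutive positions: (-1, +5), (-2, +8), (-3, +11), (-4, +14), (-5, +17), (-6, +20). These grow by (-1, +3) each step.
step 7: u=-29, v=71 + (-7, +23) → u=-36, v=94
step 8: u=-36, v=94 + (-8, +26) → u=-44, v=120
step 9: u=-44, v=120 + (-9, +29) → u=-53, v=149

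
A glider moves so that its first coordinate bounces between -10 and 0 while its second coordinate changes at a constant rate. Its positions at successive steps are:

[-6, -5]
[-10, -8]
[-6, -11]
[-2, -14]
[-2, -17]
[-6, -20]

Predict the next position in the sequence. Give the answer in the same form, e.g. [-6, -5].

[-10, -23]

The first coordinate reflects between -10 and 0, moving 4 per step.
  step 6: -6 → -10
The second coordinate changes by -3 each step: at step 6 it is -23.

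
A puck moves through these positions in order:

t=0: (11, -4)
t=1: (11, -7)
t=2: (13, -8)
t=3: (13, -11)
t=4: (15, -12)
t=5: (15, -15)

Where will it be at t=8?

(19, -20)

Step-to-step displacements: (+0, -3), (+2, -1), (+0, -3), (+2, -1), (+0, -3) — a repeating cycle of length 2.
step 6: apply (+2, -1) → (17, -16)
step 7: apply (+0, -3) → (17, -19)
step 8: apply (+2, -1) → (19, -20)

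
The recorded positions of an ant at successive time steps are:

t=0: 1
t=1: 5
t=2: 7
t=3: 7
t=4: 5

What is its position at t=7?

-13

Successive displacements: +4, +2, +0, -2 — each changes by -2.
step 5: 5 − 4 → 1
step 6: 1 − 6 → -5
step 7: -5 − 8 → -13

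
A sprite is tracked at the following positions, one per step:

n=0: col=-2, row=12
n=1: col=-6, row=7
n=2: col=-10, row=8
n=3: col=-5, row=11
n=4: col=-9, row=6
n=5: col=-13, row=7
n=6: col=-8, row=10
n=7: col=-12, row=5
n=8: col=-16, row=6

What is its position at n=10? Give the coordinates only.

Step-to-step displacements: (-4, -5), (-4, +1), (+5, +3), (-4, -5), (-4, +1), (+5, +3), (-4, -5), (-4, +1) — a repeating cycle of length 3.
step 9: apply (+5, +3) → col=-11, row=9
step 10: apply (-4, -5) → col=-15, row=4

col=-15, row=4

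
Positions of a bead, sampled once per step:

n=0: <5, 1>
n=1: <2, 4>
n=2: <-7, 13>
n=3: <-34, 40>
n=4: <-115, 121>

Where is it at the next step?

Consecutive displacements <-3, +3>, <-9, +9>, <-27, +27>, <-81, +81> scale by a factor of 3 each step.
step 5: <-115, 121> + <-243, +243> → <-358, 364>

<-358, 364>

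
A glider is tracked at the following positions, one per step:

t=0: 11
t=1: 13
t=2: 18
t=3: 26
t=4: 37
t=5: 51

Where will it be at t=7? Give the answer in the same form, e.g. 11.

88

First differences are +2, +5, +8, +11, +14; their common second difference is +3 (constant acceleration).
step 6: 51 + 17 → 68
step 7: 68 + 20 → 88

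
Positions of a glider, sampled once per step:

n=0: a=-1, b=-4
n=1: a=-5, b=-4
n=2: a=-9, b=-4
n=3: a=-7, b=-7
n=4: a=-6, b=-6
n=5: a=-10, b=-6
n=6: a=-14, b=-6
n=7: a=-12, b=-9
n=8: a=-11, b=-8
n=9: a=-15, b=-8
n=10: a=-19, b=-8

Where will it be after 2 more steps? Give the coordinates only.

Differencing gives (-4,+0), (-4,+0), (+2,-3), (+1,+1), (-4,+0), (-4,+0), (+2,-3), (+1,+1), (-4,+0), (-4,+0). This is the pattern (-4,+0), (-4,+0), (+2,-3), (+1,+1) repeated.
step 11: apply (+2,-3) → a=-17, b=-11
step 12: apply (+1,+1) → a=-16, b=-10

a=-16, b=-10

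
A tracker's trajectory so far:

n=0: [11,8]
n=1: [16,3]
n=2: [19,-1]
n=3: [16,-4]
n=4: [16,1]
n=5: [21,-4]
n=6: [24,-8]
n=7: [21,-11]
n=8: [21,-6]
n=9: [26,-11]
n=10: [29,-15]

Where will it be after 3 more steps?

Step-to-step displacements: [+5,-5], [+3,-4], [-3,-3], [+0,+5], [+5,-5], [+3,-4], [-3,-3], [+0,+5], [+5,-5], [+3,-4] — a repeating cycle of length 4.
step 11: apply [-3,-3] → [26,-18]
step 12: apply [+0,+5] → [26,-13]
step 13: apply [+5,-5] → [31,-18]

[31,-18]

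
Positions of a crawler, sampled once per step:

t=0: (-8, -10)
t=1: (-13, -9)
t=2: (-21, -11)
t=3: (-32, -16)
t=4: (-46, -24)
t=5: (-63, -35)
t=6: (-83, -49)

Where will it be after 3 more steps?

Taking differences between consecutive positions: (-5, +1), (-8, -2), (-11, -5), (-14, -8), (-17, -11), (-20, -14). These grow by (-3, -3) each step.
step 7: (-83, -49) + (-23, -17) → (-106, -66)
step 8: (-106, -66) + (-26, -20) → (-132, -86)
step 9: (-132, -86) + (-29, -23) → (-161, -109)

(-161, -109)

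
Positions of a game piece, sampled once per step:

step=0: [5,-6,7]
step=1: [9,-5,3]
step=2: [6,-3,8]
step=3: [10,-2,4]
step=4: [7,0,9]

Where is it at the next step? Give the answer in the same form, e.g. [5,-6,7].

[11,1,5]

Differencing gives [+4,+1,-4], [-3,+2,+5], [+4,+1,-4], [-3,+2,+5]. This is the pattern [+4,+1,-4], [-3,+2,+5] repeated.
step 5: apply [+4,+1,-4] → [11,1,5]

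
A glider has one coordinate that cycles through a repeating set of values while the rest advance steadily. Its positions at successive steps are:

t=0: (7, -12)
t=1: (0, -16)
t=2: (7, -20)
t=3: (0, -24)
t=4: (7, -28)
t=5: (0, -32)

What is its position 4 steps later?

First: cycles through 7, 0 every 2 steps. Step 9 lands at position 1 of the cycle → 0.
Second: linear, -4 per step → -48 at step 9.

(0, -48)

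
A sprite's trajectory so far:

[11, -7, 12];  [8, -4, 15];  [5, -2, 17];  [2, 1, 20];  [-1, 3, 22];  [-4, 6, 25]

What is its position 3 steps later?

Step-to-step displacements: [-3, +3, +3], [-3, +2, +2], [-3, +3, +3], [-3, +2, +2], [-3, +3, +3] — a repeating cycle of length 2.
step 6: apply [-3, +2, +2] → [-7, 8, 27]
step 7: apply [-3, +3, +3] → [-10, 11, 30]
step 8: apply [-3, +2, +2] → [-13, 13, 32]

[-13, 13, 32]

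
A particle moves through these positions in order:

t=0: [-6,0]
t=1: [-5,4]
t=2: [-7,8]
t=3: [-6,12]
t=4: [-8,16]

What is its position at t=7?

[-8,28]

Step-to-step displacements: [+1,+4], [-2,+4], [+1,+4], [-2,+4] — a repeating cycle of length 2.
step 5: apply [+1,+4] → [-7,20]
step 6: apply [-2,+4] → [-9,24]
step 7: apply [+1,+4] → [-8,28]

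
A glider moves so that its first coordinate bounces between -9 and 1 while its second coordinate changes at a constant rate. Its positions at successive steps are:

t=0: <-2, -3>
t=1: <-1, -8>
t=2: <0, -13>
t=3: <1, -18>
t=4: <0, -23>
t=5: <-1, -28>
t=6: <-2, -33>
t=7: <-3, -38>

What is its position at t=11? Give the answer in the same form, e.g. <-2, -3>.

The first coordinate reflects between -9 and 1, moving 1 per step.
  step 8: -3 → -4
  step 9: -4 → -5
  step 10: -5 → -6
  step 11: -6 → -7
The second coordinate changes by -5 each step: at step 11 it is -58.

<-7, -58>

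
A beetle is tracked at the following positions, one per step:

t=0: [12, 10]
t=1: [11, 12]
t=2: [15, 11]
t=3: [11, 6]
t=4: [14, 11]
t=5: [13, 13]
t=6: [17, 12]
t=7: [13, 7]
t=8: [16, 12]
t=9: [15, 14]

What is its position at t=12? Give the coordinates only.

[18, 13]

The moves between consecutive positions are [-1, +2], [+4, -1], [-4, -5], [+3, +5], [-1, +2], [+4, -1], [-4, -5], [+3, +5], [-1, +2]; they repeat the 4-cycle [[-1, +2], [+4, -1], [-4, -5], [+3, +5]].
step 10: apply [+4, -1] → [19, 13]
step 11: apply [-4, -5] → [15, 8]
step 12: apply [+3, +5] → [18, 13]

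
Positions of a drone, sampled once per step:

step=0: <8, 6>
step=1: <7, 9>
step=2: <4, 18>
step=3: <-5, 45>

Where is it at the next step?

Consecutive displacements <-1, +3>, <-3, +9>, <-9, +27> scale by a factor of 3 each step.
step 4: <-5, 45> + <-27, +81> → <-32, 126>

<-32, 126>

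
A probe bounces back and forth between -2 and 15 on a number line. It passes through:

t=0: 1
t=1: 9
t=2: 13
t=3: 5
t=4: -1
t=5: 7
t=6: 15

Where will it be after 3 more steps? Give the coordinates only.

The value reflects between -2 and 15, moving 8 per step.
  step 7: 15 → 7
  step 8: 7 → -1
  step 9: -1 → 5

5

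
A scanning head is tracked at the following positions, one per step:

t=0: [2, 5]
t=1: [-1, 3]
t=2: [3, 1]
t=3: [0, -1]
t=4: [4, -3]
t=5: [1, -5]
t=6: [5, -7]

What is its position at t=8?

[6, -11]

The moves between consecutive positions are [-3, -2], [+4, -2], [-3, -2], [+4, -2], [-3, -2], [+4, -2]; they repeat the 2-cycle [[-3, -2], [+4, -2]].
step 7: apply [-3, -2] → [2, -9]
step 8: apply [+4, -2] → [6, -11]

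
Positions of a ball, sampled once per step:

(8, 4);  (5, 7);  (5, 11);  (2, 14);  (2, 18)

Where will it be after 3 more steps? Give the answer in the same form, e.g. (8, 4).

(-4, 28)

Step-to-step displacements: (-3, +3), (+0, +4), (-3, +3), (+0, +4) — a repeating cycle of length 2.
step 5: apply (-3, +3) → (-1, 21)
step 6: apply (+0, +4) → (-1, 25)
step 7: apply (-3, +3) → (-4, 28)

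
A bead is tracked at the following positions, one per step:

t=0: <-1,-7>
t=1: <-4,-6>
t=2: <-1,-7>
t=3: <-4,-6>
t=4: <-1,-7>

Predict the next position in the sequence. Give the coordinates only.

Step-to-step displacements: <-3,+1>, <+3,-1>, <-3,+1>, <+3,-1>; each is -1× the previous.
step 5: <-1,-7> + <-3,+1> → <-4,-6>

<-4,-6>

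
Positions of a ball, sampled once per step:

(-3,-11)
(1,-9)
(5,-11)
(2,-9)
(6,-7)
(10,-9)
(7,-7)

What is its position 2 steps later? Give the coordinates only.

(15,-7)

The moves between consecutive positions are (+4,+2), (+4,-2), (-3,+2), (+4,+2), (+4,-2), (-3,+2); they repeat the 3-cycle [(+4,+2), (+4,-2), (-3,+2)].
step 7: apply (+4,+2) → (11,-5)
step 8: apply (+4,-2) → (15,-7)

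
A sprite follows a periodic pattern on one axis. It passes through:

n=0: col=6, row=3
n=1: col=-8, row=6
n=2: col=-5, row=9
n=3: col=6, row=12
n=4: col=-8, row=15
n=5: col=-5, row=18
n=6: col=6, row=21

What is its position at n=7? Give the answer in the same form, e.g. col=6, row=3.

The col coordinate repeats the cycle [6, -8, -5] with period 3; step 7 mod 3 = 1, giving -8.
The row coordinate changes by +3 each step, so at step 7 it is 3 + 7·(3) = 24.

col=-8, row=24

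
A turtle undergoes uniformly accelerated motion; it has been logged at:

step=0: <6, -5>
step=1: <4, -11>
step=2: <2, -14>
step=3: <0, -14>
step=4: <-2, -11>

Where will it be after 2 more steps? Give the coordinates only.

Taking differences between consecutive positions: <-2, -6>, <-2, -3>, <-2, +0>, <-2, +3>. These grow by <+0, +3> each step.
step 5: <-2, -11> + <-2, +6> → <-4, -5>
step 6: <-4, -5> + <-2, +9> → <-6, 4>

<-6, 4>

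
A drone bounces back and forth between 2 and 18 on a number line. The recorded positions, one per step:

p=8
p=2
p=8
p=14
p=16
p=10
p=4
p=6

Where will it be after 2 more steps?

The value travels 6 per step and bounces off the walls at 2 and 18.
  step 8: 6 → 12
  step 9: 12 → 18

p=18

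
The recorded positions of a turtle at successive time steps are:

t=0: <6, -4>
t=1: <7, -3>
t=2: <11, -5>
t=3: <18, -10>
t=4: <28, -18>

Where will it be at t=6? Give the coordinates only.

<57, -43>

Successive displacements: <+1, +1>, <+4, -2>, <+7, -5>, <+10, -8> — each changes by <+3, -3>.
step 5: <28, -18> + <+13, -11> → <41, -29>
step 6: <41, -29> + <+16, -14> → <57, -43>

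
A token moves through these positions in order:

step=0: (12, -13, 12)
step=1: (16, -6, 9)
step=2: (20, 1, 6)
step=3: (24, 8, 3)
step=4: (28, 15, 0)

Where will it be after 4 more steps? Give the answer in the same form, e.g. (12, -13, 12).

Each step adds (+4, +7, -3) to the position.
step 5: (28, 15, 0) + (+4, +7, -3) → (32, 22, -3)
step 6: (32, 22, -3) + (+4, +7, -3) → (36, 29, -6)
step 7: (36, 29, -6) + (+4, +7, -3) → (40, 36, -9)
step 8: (40, 36, -9) + (+4, +7, -3) → (44, 43, -12)

(44, 43, -12)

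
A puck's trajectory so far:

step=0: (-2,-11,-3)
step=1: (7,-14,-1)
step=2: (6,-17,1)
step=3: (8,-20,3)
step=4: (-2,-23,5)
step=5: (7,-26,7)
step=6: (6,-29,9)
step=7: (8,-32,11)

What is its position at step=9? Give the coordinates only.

First: cycles through -2, 7, 6, 8 every 4 steps. Step 9 lands at position 1 of the cycle → 7.
Second: linear, -3 per step → -38 at step 9.
Third: linear, +2 per step → 15 at step 9.

(7,-38,15)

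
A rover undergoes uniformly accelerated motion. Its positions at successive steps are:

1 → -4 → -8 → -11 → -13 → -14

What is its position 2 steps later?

First differences are -5, -4, -3, -2, -1; their common second difference is +1 (constant acceleration).
step 6: -14 + 0 → -14
step 7: -14 + 1 → -13

-13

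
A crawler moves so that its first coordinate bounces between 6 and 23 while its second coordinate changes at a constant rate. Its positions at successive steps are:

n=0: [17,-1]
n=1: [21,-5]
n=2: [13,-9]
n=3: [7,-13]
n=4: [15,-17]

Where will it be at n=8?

[13,-33]

The first coordinate travels 8 per step and bounces off the walls at 6 and 23.
  step 5: 15 → 23
  step 6: 23 → 15
  step 7: 15 → 7
  step 8: 7 → 13
The second coordinate changes by -4 each step: at step 8 it is -33.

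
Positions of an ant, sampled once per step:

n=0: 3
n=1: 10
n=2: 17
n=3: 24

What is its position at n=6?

The position changes by +7 every step.
step 4: 24 + 7 → 31
step 5: 31 + 7 → 38
step 6: 38 + 7 → 45

45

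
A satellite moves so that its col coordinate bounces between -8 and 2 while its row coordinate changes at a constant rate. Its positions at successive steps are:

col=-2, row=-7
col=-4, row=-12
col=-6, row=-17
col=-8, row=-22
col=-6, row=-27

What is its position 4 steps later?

The col coordinate travels 2 per step and bounces off the walls at -8 and 2.
  step 5: -6 → -4
  step 6: -4 → -2
  step 7: -2 → 0
  step 8: 0 → 2
The row coordinate changes by -5 each step: at step 8 it is -47.

col=2, row=-47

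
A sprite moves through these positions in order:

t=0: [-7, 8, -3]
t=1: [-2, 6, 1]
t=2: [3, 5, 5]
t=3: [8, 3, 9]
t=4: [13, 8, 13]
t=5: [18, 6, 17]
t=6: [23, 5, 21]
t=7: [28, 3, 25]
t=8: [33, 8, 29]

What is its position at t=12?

[53, 8, 45]

First: linear, +5 per step → 53 at step 12.
Second: cycles through 8, 6, 5, 3 every 4 steps. Step 12 lands at position 0 of the cycle → 8.
Third: linear, +4 per step → 45 at step 12.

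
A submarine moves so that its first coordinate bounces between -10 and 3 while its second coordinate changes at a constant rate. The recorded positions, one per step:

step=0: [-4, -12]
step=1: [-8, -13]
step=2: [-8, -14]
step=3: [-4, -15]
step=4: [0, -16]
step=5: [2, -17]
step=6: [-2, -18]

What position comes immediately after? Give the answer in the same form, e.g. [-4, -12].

[-6, -19]

The first coordinate travels 4 per step and bounces off the walls at -10 and 3.
  step 7: -2 → -6
The second coordinate changes by -1 each step: at step 7 it is -19.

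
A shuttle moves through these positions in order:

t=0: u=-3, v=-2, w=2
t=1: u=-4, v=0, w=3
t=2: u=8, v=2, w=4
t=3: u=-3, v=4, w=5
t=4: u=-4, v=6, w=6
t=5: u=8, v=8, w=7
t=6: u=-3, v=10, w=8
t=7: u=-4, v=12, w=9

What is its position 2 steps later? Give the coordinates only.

U: cycles through -3, -4, 8 every 3 steps. Step 9 lands at position 0 of the cycle → -3.
V: linear, +2 per step → 16 at step 9.
W: linear, +1 per step → 11 at step 9.

u=-3, v=16, w=11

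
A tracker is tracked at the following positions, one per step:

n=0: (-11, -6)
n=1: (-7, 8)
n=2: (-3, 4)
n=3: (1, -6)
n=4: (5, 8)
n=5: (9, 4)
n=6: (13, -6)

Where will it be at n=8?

First: linear, +4 per step → 21 at step 8.
Second: cycles through -6, 8, 4 every 3 steps. Step 8 lands at position 2 of the cycle → 4.

(21, 4)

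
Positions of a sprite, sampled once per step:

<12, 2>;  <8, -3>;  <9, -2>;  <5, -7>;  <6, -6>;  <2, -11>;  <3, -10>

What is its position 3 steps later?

<-4, -19>

Step-to-step displacements: <-4, -5>, <+1, +1>, <-4, -5>, <+1, +1>, <-4, -5>, <+1, +1> — a repeating cycle of length 2.
step 7: apply <-4, -5> → <-1, -15>
step 8: apply <+1, +1> → <0, -14>
step 9: apply <-4, -5> → <-4, -19>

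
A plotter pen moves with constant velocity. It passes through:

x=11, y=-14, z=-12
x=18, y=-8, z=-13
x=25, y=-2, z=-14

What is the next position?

Each step adds (+7,+6,-1) to the position.
step 3: x=25, y=-2, z=-14 + (+7,+6,-1) → x=32, y=4, z=-15

x=32, y=4, z=-15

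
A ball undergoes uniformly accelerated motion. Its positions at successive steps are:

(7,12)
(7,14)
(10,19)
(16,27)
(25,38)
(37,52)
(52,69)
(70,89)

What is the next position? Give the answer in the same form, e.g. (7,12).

(91,112)

Successive displacements: (+0,+2), (+3,+5), (+6,+8), (+9,+11), (+12,+14), (+15,+17), (+18,+20) — each changes by (+3,+3).
step 8: (70,89) + (+21,+23) → (91,112)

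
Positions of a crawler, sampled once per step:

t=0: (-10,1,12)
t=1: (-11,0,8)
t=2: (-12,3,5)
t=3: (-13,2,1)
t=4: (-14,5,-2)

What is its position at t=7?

(-17,6,-13)

The moves between consecutive positions are (-1,-1,-4), (-1,+3,-3), (-1,-1,-4), (-1,+3,-3); they repeat the 2-cycle [(-1,-1,-4), (-1,+3,-3)].
step 5: apply (-1,-1,-4) → (-15,4,-6)
step 6: apply (-1,+3,-3) → (-16,7,-9)
step 7: apply (-1,-1,-4) → (-17,6,-13)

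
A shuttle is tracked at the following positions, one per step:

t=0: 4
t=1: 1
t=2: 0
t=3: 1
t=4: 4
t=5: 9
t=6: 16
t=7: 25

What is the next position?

36

Taking differences between consecutive positions: -3, -1, +1, +3, +5, +7, +9. These grow by +2 each step.
step 8: 25 + 11 → 36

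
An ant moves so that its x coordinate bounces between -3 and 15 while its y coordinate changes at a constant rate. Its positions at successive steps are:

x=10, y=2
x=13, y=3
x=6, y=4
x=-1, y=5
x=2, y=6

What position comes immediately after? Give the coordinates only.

x=9, y=7

The x coordinate reflects between -3 and 15, moving 7 per step.
  step 5: 2 → 9
The y coordinate changes by +1 each step: at step 5 it is 7.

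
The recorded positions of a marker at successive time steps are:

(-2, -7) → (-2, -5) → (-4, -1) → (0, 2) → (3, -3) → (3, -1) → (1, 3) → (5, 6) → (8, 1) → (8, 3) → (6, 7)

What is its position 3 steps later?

The moves between consecutive positions are (+0, +2), (-2, +4), (+4, +3), (+3, -5), (+0, +2), (-2, +4), (+4, +3), (+3, -5), (+0, +2), (-2, +4); they repeat the 4-cycle [(+0, +2), (-2, +4), (+4, +3), (+3, -5)].
step 11: apply (+4, +3) → (10, 10)
step 12: apply (+3, -5) → (13, 5)
step 13: apply (+0, +2) → (13, 7)

(13, 7)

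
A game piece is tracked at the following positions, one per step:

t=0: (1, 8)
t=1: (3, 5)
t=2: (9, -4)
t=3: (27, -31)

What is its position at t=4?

The jumps are (+2, -3), (+6, -9), (+18, -27) — a geometric progression with ratio 3.
step 4: (27, -31) + (+54, -81) → (81, -112)

(81, -112)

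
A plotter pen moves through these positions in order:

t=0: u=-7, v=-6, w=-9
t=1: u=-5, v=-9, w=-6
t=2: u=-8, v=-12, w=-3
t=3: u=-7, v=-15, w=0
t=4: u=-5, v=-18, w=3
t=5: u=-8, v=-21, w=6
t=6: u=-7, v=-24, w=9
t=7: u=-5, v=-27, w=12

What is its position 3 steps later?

U: cycles through -7, -5, -8 every 3 steps. Step 10 lands at position 1 of the cycle → -5.
V: linear, -3 per step → -36 at step 10.
W: linear, +3 per step → 21 at step 10.

u=-5, v=-36, w=21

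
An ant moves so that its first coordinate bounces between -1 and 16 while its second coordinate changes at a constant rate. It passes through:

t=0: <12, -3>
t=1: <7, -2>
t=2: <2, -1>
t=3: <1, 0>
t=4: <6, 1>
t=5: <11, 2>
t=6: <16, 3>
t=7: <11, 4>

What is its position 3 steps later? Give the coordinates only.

The first coordinate travels 5 per step and bounces off the walls at -1 and 16.
  step 8: 11 → 6
  step 9: 6 → 1
  step 10: 1 → 2
The second coordinate changes by +1 each step: at step 10 it is 7.

<2, 7>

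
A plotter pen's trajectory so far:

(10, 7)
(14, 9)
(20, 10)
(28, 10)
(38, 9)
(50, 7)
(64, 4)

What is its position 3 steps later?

(118, -11)

First differences are (+4, +2), (+6, +1), (+8, +0), (+10, -1), (+12, -2), (+14, -3); their common second difference is (+2, -1) (constant acceleration).
step 7: (64, 4) + (+16, -4) → (80, 0)
step 8: (80, 0) + (+18, -5) → (98, -5)
step 9: (98, -5) + (+20, -6) → (118, -11)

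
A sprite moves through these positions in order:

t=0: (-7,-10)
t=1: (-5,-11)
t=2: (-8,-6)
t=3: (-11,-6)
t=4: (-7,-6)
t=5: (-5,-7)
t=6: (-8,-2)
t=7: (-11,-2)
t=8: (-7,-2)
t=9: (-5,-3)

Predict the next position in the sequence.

(-8,2)

Step-to-step displacements: (+2,-1), (-3,+5), (-3,+0), (+4,+0), (+2,-1), (-3,+5), (-3,+0), (+4,+0), (+2,-1) — a repeating cycle of length 4.
step 10: apply (-3,+5) → (-8,2)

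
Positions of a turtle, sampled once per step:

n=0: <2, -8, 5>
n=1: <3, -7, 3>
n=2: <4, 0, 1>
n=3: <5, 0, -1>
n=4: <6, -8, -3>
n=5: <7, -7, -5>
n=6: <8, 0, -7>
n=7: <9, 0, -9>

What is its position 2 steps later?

<11, -7, -13>

The first coordinate changes by +1 each step, so at step 9 it is 2 + 9·(1) = 11.
The second coordinate repeats the cycle [-8, -7, 0, 0] with period 4; step 9 mod 4 = 1, giving -7.
The third coordinate changes by -2 each step, so at step 9 it is 5 + 9·(-2) = -13.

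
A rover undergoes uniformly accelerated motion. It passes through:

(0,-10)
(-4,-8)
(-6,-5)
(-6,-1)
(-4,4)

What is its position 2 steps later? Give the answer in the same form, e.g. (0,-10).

(6,17)

Successive displacements: (-4,+2), (-2,+3), (+0,+4), (+2,+5) — each changes by (+2,+1).
step 5: (-4,4) + (+4,+6) → (0,10)
step 6: (0,10) + (+6,+7) → (6,17)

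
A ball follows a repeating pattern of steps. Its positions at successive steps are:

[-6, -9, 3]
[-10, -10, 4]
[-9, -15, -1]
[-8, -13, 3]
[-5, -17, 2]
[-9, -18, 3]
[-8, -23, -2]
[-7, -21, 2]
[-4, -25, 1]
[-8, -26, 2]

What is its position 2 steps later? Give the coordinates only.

[-6, -29, 1]

Differencing gives [-4, -1, +1], [+1, -5, -5], [+1, +2, +4], [+3, -4, -1], [-4, -1, +1], [+1, -5, -5], [+1, +2, +4], [+3, -4, -1], [-4, -1, +1]. This is the pattern [-4, -1, +1], [+1, -5, -5], [+1, +2, +4], [+3, -4, -1] repeated.
step 10: apply [+1, -5, -5] → [-7, -31, -3]
step 11: apply [+1, +2, +4] → [-6, -29, 1]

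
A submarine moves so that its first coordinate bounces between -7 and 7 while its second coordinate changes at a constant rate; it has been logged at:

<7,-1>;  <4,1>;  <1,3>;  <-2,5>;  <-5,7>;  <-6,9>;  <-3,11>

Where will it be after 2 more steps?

The first coordinate travels 3 per step and bounces off the walls at -7 and 7.
  step 7: -3 → 0
  step 8: 0 → 3
The second coordinate changes by +2 each step: at step 8 it is 15.

<3,15>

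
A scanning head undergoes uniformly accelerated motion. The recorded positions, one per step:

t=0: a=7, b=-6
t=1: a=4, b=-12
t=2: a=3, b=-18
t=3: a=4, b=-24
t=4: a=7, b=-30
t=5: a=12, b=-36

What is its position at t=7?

Taking differences between consecutive positions: (-3, -6), (-1, -6), (+1, -6), (+3, -6), (+5, -6). These grow by (+2, +0) each step.
step 6: a=12, b=-36 + (+7, -6) → a=19, b=-42
step 7: a=19, b=-42 + (+9, -6) → a=28, b=-48

a=28, b=-48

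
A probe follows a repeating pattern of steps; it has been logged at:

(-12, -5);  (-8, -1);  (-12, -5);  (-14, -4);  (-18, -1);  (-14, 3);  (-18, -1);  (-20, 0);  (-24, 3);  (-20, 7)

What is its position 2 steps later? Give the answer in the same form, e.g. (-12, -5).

(-26, 4)

Step-to-step displacements: (+4, +4), (-4, -4), (-2, +1), (-4, +3), (+4, +4), (-4, -4), (-2, +1), (-4, +3), (+4, +4) — a repeating cycle of length 4.
step 10: apply (-4, -4) → (-24, 3)
step 11: apply (-2, +1) → (-26, 4)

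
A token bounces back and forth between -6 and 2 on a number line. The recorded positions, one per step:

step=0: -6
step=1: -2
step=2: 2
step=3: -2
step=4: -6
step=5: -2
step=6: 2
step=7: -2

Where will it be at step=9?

The value travels 4 per step and bounces off the walls at -6 and 2.
  step 8: -2 → -6
  step 9: -6 → -2

-2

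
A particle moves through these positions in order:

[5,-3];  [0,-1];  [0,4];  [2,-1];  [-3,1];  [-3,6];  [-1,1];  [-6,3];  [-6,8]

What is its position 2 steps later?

[-9,5]

Differencing gives [-5,+2], [+0,+5], [+2,-5], [-5,+2], [+0,+5], [+2,-5], [-5,+2], [+0,+5]. This is the pattern [-5,+2], [+0,+5], [+2,-5] repeated.
step 9: apply [+2,-5] → [-4,3]
step 10: apply [-5,+2] → [-9,5]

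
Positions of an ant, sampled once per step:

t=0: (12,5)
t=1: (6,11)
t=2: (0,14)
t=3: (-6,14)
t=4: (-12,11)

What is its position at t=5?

First differences are (-6,+6), (-6,+3), (-6,+0), (-6,-3); their common second difference is (+0,-3) (constant acceleration).
step 5: (-12,11) + (-6,-6) → (-18,5)

(-18,5)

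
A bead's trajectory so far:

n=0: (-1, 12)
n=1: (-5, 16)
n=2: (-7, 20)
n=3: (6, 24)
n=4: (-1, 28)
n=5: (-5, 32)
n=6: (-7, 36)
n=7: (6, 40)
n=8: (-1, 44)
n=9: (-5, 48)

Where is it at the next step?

(-7, 52)

The first coordinate repeats the cycle [-1, -5, -7, 6] with period 4; step 10 mod 4 = 2, giving -7.
The second coordinate changes by +4 each step, so at step 10 it is 12 + 10·(4) = 52.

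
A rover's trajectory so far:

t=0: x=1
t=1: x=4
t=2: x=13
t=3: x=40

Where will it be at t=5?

x=364

Step-to-step displacements: +3, +9, +27; each is 3× the previous.
step 4: 40 + 81 → x=121
step 5: 121 + 243 → x=364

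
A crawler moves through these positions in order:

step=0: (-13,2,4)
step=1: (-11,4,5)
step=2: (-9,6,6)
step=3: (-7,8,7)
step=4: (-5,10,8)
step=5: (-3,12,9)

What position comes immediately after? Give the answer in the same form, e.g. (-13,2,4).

(-1,14,10)

Constant displacement of (+2,+2,+1) per step.
step 6: (-3,12,9) + (+2,+2,+1) → (-1,14,10)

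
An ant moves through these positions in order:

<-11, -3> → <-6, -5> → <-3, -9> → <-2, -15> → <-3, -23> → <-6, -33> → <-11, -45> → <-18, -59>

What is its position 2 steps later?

<-38, -93>

Successive displacements: <+5, -2>, <+3, -4>, <+1, -6>, <-1, -8>, <-3, -10>, <-5, -12>, <-7, -14> — each changes by <-2, -2>.
step 8: <-18, -59> + <-9, -16> → <-27, -75>
step 9: <-27, -75> + <-11, -18> → <-38, -93>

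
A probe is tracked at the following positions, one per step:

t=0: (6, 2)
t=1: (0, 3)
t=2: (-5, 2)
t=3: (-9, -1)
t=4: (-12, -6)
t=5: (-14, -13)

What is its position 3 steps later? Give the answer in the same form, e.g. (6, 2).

Successive displacements: (-6, +1), (-5, -1), (-4, -3), (-3, -5), (-2, -7) — each changes by (+1, -2).
step 6: (-14, -13) + (-1, -9) → (-15, -22)
step 7: (-15, -22) + (+0, -11) → (-15, -33)
step 8: (-15, -33) + (+1, -13) → (-14, -46)

(-14, -46)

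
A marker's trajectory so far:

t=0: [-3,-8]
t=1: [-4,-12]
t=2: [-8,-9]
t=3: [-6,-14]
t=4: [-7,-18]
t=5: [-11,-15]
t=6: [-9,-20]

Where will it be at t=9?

[-12,-26]

The moves between consecutive positions are [-1,-4], [-4,+3], [+2,-5], [-1,-4], [-4,+3], [+2,-5]; they repeat the 3-cycle [[-1,-4], [-4,+3], [+2,-5]].
step 7: apply [-1,-4] → [-10,-24]
step 8: apply [-4,+3] → [-14,-21]
step 9: apply [+2,-5] → [-12,-26]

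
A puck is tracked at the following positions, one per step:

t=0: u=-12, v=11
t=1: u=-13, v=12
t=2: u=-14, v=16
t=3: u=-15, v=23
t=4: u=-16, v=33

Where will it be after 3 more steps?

Successive displacements: (-1, +1), (-1, +4), (-1, +7), (-1, +10) — each changes by (+0, +3).
step 5: u=-16, v=33 + (-1, +13) → u=-17, v=46
step 6: u=-17, v=46 + (-1, +16) → u=-18, v=62
step 7: u=-18, v=62 + (-1, +19) → u=-19, v=81

u=-19, v=81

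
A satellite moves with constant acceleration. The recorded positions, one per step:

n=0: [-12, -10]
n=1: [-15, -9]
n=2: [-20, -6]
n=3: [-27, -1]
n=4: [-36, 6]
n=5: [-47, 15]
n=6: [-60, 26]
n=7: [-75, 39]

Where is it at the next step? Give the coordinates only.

Successive displacements: [-3, +1], [-5, +3], [-7, +5], [-9, +7], [-11, +9], [-13, +11], [-15, +13] — each changes by [-2, +2].
step 8: [-75, 39] + [-17, +15] → [-92, 54]

[-92, 54]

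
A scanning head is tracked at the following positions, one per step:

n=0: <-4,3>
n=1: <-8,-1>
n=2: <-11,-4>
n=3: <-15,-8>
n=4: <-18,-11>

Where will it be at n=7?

Differencing gives <-4,-4>, <-3,-3>, <-4,-4>, <-3,-3>. This is the pattern <-4,-4>, <-3,-3> repeated.
step 5: apply <-4,-4> → <-22,-15>
step 6: apply <-3,-3> → <-25,-18>
step 7: apply <-4,-4> → <-29,-22>

<-29,-22>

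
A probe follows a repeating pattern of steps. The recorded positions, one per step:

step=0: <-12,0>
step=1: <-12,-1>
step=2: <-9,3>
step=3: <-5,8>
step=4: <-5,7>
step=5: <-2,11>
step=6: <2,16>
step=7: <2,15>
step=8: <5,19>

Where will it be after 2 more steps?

<9,23>

The moves between consecutive positions are <+0,-1>, <+3,+4>, <+4,+5>, <+0,-1>, <+3,+4>, <+4,+5>, <+0,-1>, <+3,+4>; they repeat the 3-cycle [<+0,-1>, <+3,+4>, <+4,+5>].
step 9: apply <+4,+5> → <9,24>
step 10: apply <+0,-1> → <9,23>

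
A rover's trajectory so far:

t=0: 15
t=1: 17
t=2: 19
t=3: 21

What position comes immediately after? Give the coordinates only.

23

Each step adds +2 to the position.
step 4: 21 + 2 → 23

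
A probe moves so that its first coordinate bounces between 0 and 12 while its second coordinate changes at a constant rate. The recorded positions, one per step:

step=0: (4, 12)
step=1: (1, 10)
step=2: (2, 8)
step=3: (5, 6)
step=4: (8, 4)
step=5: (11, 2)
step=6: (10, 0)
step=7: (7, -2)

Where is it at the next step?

The first coordinate travels 3 per step and bounces off the walls at 0 and 12.
  step 8: 7 → 4
The second coordinate changes by -2 each step: at step 8 it is -4.

(4, -4)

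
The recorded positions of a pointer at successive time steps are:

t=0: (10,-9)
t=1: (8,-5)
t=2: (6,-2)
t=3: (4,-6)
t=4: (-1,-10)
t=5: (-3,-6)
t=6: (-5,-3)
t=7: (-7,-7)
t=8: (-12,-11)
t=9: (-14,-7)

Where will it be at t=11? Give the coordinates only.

Differencing gives (-2,+4), (-2,+3), (-2,-4), (-5,-4), (-2,+4), (-2,+3), (-2,-4), (-5,-4), (-2,+4). This is the pattern (-2,+4), (-2,+3), (-2,-4), (-5,-4) repeated.
step 10: apply (-2,+3) → (-16,-4)
step 11: apply (-2,-4) → (-18,-8)

(-18,-8)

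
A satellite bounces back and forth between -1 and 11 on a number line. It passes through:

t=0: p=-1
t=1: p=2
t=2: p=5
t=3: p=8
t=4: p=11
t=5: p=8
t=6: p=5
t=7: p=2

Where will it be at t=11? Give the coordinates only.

p=8

The value reflects between -1 and 11, moving 3 per step.
  step 8: 2 → -1
  step 9: -1 → 2
  step 10: 2 → 5
  step 11: 5 → 8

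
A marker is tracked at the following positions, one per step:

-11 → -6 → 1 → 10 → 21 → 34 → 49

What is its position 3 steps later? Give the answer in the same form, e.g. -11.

106

Successive displacements: +5, +7, +9, +11, +13, +15 — each changes by +2.
step 7: 49 + 17 → 66
step 8: 66 + 19 → 85
step 9: 85 + 21 → 106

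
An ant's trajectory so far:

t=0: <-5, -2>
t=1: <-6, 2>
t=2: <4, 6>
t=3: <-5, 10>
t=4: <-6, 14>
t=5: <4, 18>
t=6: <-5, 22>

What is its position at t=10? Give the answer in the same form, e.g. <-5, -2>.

First: cycles through -5, -6, 4 every 3 steps. Step 10 lands at position 1 of the cycle → -6.
Second: linear, +4 per step → 38 at step 10.

<-6, 38>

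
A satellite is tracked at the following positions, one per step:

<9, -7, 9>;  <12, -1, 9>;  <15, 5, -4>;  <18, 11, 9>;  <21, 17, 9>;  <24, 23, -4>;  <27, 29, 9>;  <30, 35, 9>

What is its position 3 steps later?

First: linear, +3 per step → 39 at step 10.
Second: linear, +6 per step → 53 at step 10.
Third: cycles through 9, 9, -4 every 3 steps. Step 10 lands at position 1 of the cycle → 9.

<39, 53, 9>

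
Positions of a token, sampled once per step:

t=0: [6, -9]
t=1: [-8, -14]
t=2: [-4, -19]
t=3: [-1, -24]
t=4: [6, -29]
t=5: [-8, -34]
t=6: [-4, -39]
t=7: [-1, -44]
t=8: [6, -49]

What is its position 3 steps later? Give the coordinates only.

First: cycles through 6, -8, -4, -1 every 4 steps. Step 11 lands at position 3 of the cycle → -1.
Second: linear, -5 per step → -64 at step 11.

[-1, -64]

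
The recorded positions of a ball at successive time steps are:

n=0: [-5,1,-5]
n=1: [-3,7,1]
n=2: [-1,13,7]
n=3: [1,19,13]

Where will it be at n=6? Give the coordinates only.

Each step adds [+2,+6,+6] to the position.
step 4: [1,19,13] + [+2,+6,+6] → [3,25,19]
step 5: [3,25,19] + [+2,+6,+6] → [5,31,25]
step 6: [5,31,25] + [+2,+6,+6] → [7,37,31]

[7,37,31]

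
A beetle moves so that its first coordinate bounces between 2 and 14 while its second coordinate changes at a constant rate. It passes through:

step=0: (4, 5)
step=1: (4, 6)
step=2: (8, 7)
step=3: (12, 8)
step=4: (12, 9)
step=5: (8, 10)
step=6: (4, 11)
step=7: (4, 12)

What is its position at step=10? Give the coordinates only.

(12, 15)

The first coordinate travels 4 per step and bounces off the walls at 2 and 14.
  step 8: 4 → 8
  step 9: 8 → 12
  step 10: 12 → 12
The second coordinate changes by +1 each step: at step 10 it is 15.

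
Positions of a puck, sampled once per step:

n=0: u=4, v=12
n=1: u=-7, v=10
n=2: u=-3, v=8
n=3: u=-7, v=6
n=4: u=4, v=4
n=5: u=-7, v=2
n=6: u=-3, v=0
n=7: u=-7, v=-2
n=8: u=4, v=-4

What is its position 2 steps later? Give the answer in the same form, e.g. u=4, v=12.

U: cycles through 4, -7, -3, -7 every 4 steps. Step 10 lands at position 2 of the cycle → -3.
V: linear, -2 per step → -8 at step 10.

u=-3, v=-8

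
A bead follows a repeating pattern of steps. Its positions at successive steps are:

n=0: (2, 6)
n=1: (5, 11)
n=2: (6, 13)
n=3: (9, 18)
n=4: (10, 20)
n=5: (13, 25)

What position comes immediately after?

Differencing gives (+3, +5), (+1, +2), (+3, +5), (+1, +2), (+3, +5). This is the pattern (+3, +5), (+1, +2) repeated.
step 6: apply (+1, +2) → (14, 27)

(14, 27)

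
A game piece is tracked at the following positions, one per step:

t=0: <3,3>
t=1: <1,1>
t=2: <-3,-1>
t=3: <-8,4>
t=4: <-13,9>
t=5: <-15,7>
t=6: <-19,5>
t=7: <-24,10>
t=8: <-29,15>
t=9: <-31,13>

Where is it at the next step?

Step-to-step displacements: <-2,-2>, <-4,-2>, <-5,+5>, <-5,+5>, <-2,-2>, <-4,-2>, <-5,+5>, <-5,+5>, <-2,-2> — a repeating cycle of length 4.
step 10: apply <-4,-2> → <-35,11>

<-35,11>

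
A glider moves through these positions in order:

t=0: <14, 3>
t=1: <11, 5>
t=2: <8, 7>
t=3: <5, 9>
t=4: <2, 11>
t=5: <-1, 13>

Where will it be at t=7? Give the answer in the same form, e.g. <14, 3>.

<-7, 17>

The position changes by <-3, +2> every step.
step 6: <-1, 13> + <-3, +2> → <-4, 15>
step 7: <-4, 15> + <-3, +2> → <-7, 17>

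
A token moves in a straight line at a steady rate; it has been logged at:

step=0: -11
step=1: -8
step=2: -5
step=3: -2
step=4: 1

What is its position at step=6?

7

Each step adds +3 to the position.
step 5: 1 + 3 → 4
step 6: 4 + 3 → 7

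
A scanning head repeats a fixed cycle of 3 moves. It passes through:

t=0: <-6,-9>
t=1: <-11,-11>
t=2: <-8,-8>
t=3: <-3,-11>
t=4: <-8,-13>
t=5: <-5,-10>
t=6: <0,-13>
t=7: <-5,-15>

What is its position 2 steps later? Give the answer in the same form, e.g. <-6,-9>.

<3,-15>

Step-to-step displacements: <-5,-2>, <+3,+3>, <+5,-3>, <-5,-2>, <+3,+3>, <+5,-3>, <-5,-2> — a repeating cycle of length 3.
step 8: apply <+3,+3> → <-2,-12>
step 9: apply <+5,-3> → <3,-15>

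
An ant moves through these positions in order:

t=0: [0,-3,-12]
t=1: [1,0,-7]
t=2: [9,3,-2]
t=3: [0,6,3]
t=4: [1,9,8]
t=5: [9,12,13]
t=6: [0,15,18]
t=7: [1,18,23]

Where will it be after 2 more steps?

First: cycles through 0, 1, 9 every 3 steps. Step 9 lands at position 0 of the cycle → 0.
Second: linear, +3 per step → 24 at step 9.
Third: linear, +5 per step → 33 at step 9.

[0,24,33]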